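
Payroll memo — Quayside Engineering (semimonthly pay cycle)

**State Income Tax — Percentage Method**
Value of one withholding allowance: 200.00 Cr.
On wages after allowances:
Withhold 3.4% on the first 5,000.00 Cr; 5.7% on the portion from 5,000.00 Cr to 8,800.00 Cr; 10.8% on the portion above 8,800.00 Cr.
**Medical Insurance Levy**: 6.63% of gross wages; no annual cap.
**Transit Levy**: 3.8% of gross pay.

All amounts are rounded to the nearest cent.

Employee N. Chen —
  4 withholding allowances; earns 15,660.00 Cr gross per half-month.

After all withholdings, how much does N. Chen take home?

State Income Tax: taxable = 15,660.00 Cr − 4×200.00 Cr = 14,860.00 Cr
  386.60 Cr + 10.8% × (14,860.00 Cr − 8,800.00 Cr) = 386.60 Cr + 10.8% × 6,060.00 Cr = 1,041.08 Cr
Medical Insurance Levy: 6.63% × 15,660.00 Cr = 1,038.26 Cr
Transit Levy: 3.8% × 15,660.00 Cr = 595.08 Cr
Total withheld: 1,041.08 Cr + 1,038.26 Cr + 595.08 Cr = 2,674.42 Cr
Net pay: 15,660.00 Cr − 2,674.42 Cr = 12,985.58 Cr

12,985.58 Cr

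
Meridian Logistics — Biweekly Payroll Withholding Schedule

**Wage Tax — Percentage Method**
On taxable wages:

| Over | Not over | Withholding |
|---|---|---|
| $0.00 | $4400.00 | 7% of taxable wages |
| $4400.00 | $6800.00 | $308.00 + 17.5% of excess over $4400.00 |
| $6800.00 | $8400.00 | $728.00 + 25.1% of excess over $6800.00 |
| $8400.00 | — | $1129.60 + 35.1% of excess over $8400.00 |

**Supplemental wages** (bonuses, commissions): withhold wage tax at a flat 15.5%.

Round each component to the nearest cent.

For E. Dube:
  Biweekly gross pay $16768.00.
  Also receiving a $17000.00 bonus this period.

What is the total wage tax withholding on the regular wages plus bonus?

Wage Tax: taxable = $16768.00
  $1129.60 + 35.1% × ($16768.00 − $8400.00) = $1129.60 + 35.1% × $8368.00 = $4066.77
Supplemental (15.5% flat on bonus): 15.5% × $17000.00 = $2635.00
Total wage tax: $4066.77 + $2635.00 = $6701.77

$6701.77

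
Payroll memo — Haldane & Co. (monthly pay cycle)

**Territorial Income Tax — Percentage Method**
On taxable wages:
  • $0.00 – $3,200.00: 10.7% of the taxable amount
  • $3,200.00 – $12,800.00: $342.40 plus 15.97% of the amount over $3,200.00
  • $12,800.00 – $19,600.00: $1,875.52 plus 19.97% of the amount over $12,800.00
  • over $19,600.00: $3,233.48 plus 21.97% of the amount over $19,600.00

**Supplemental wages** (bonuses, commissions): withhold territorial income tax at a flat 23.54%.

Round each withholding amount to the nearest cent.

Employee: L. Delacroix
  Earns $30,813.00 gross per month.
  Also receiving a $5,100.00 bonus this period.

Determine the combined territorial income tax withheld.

Territorial Income Tax: taxable = $30,813.00
  $3,233.48 + 21.97% × ($30,813.00 − $19,600.00) = $3,233.48 + 21.97% × $11,213.00 = $5,696.98
Supplemental (23.54% flat on bonus): 23.54% × $5,100.00 = $1,200.54
Total territorial income tax: $5,696.98 + $1,200.54 = $6,897.52

$6,897.52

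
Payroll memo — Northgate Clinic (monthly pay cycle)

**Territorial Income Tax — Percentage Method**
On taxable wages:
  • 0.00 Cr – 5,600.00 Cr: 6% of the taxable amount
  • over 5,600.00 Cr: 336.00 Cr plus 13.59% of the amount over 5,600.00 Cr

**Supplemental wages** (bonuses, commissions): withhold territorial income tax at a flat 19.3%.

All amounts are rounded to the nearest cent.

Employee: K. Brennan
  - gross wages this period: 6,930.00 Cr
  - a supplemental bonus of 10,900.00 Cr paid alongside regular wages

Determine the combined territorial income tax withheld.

Territorial Income Tax: taxable = 6,930.00 Cr
  336.00 Cr + 13.59% × (6,930.00 Cr − 5,600.00 Cr) = 336.00 Cr + 13.59% × 1,330.00 Cr = 516.75 Cr
Supplemental (19.3% flat on bonus): 19.3% × 10,900.00 Cr = 2,103.70 Cr
Total territorial income tax: 516.75 Cr + 2,103.70 Cr = 2,620.45 Cr

2,620.45 Cr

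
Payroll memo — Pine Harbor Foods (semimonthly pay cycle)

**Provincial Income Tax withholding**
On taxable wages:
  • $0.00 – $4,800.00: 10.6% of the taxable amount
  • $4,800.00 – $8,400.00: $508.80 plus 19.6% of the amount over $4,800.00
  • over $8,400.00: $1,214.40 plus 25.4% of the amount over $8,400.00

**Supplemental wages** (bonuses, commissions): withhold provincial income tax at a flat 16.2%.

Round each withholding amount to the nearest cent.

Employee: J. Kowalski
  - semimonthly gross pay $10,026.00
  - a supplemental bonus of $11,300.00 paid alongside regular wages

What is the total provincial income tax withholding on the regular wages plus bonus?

Provincial Income Tax: taxable = $10,026.00
  $1,214.40 + 25.4% × ($10,026.00 − $8,400.00) = $1,214.40 + 25.4% × $1,626.00 = $1,627.40
Supplemental (16.2% flat on bonus): 16.2% × $11,300.00 = $1,830.60
Total provincial income tax: $1,627.40 + $1,830.60 = $3,458.00

$3,458.00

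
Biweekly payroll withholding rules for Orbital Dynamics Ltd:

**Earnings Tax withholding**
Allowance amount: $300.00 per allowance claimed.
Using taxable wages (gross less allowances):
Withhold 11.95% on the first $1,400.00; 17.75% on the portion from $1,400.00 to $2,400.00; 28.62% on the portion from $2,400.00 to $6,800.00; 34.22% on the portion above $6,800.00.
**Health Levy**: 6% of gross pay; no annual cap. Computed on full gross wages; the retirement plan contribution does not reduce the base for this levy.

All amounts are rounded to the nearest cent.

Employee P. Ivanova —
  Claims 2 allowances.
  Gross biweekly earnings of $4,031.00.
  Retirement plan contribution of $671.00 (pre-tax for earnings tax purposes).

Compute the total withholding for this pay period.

$689.69

Earnings Tax: taxable = $4,031.00 − $671.00 − 2×$300.00 = $2,760.00
  $344.80 + 28.62% × ($2,760.00 − $2,400.00) = $344.80 + 28.62% × $360.00 = $447.83
Health Levy: 6% × $4,031.00 = $241.86
Total: $447.83 + $241.86 = $689.69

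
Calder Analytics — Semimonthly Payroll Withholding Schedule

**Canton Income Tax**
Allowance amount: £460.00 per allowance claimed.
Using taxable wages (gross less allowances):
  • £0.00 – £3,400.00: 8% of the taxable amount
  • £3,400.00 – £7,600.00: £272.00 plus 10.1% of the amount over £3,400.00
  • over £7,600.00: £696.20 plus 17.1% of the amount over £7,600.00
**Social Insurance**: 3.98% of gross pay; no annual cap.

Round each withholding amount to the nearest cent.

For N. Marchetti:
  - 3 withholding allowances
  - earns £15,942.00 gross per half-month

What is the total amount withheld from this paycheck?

£2,521.19

Canton Income Tax: taxable = £15,942.00 − 3×£460.00 = £14,562.00
  £696.20 + 17.1% × (£14,562.00 − £7,600.00) = £696.20 + 17.1% × £6,962.00 = £1,886.70
Social Insurance: 3.98% × £15,942.00 = £634.49
Total: £1,886.70 + £634.49 = £2,521.19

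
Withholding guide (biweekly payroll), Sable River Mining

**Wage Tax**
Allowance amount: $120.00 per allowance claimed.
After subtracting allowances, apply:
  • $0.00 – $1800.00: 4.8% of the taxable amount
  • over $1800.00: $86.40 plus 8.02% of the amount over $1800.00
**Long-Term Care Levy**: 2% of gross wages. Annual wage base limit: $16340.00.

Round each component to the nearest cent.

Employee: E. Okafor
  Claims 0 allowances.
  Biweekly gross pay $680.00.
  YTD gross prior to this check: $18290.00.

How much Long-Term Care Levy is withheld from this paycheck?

$0.00

Long-Term Care Levy: YTD $18290.00 ≥ cap $16340.00 → $0.00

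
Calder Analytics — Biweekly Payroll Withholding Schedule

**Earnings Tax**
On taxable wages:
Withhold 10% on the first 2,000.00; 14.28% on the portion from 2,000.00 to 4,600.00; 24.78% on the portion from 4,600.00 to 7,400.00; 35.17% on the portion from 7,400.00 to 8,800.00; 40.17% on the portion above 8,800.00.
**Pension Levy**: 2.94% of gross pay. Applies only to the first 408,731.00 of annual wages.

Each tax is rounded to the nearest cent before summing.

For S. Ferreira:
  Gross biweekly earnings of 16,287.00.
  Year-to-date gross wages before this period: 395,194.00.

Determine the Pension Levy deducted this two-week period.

397.99

Pension Levy: cap 408,731.00 − YTD 395,194.00 = 13,537.00 subject; 2.94% × 13,537.00 = 397.99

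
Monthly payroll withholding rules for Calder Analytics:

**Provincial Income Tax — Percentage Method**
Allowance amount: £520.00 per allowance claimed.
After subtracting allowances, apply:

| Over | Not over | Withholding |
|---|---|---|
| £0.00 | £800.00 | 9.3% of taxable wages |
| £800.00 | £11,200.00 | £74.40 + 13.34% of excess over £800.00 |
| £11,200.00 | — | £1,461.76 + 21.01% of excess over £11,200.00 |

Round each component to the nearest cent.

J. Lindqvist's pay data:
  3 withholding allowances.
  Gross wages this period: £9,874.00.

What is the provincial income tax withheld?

Provincial Income Tax: taxable = £9,874.00 − 3×£520.00 = £8,314.00
  £74.40 + 13.34% × (£8,314.00 − £800.00) = £74.40 + 13.34% × £7,514.00 = £1,076.77

£1,076.77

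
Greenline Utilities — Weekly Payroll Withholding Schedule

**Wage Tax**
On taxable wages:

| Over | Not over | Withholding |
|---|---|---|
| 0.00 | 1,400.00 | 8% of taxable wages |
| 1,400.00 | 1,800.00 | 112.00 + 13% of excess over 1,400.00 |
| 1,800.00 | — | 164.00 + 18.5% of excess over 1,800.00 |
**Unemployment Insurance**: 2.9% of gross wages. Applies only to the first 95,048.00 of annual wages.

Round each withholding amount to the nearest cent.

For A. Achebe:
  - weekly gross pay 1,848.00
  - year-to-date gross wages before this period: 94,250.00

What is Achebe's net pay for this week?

Wage Tax: taxable = 1,848.00
  164.00 + 18.5% × (1,848.00 − 1,800.00) = 164.00 + 18.5% × 48.00 = 172.88
Unemployment Insurance: cap 95,048.00 − YTD 94,250.00 = 798.00 subject; 2.9% × 798.00 = 23.14
Total withheld: 172.88 + 23.14 = 196.02
Net pay: 1,848.00 − 196.02 = 1,651.98

1,651.98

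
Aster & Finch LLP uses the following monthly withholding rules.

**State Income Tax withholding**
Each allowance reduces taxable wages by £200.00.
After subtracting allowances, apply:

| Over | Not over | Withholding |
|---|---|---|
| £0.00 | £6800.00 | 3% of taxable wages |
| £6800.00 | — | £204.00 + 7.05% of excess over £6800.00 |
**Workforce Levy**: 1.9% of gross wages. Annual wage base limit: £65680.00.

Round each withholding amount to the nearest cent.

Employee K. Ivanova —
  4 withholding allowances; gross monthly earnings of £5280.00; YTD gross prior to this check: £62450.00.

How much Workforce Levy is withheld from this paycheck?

£61.37

Workforce Levy: cap £65680.00 − YTD £62450.00 = £3230.00 subject; 1.9% × £3230.00 = £61.37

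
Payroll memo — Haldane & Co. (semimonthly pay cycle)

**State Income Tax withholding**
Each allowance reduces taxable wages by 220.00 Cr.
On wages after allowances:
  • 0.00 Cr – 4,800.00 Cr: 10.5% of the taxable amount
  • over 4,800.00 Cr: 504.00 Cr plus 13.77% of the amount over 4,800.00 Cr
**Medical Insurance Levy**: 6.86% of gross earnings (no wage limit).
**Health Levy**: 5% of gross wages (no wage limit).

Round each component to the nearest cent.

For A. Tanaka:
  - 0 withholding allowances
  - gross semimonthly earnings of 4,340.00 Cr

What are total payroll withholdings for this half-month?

970.42 Cr

State Income Tax: taxable = 4,340.00 Cr
  10.5% × 4,340.00 Cr = 455.70 Cr
Medical Insurance Levy: 6.86% × 4,340.00 Cr = 297.72 Cr
Health Levy: 5% × 4,340.00 Cr = 217.00 Cr
Total: 455.70 Cr + 297.72 Cr + 217.00 Cr = 970.42 Cr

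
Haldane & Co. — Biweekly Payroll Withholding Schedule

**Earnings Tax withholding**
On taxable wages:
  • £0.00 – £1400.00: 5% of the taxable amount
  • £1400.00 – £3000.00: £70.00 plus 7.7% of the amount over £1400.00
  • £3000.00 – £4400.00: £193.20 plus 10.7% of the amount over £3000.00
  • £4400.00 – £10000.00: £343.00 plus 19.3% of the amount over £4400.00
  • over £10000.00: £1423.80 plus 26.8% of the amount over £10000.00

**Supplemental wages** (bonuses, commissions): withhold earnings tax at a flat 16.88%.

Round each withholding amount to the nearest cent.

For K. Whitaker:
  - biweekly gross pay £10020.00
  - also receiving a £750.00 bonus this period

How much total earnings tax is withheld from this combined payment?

£1555.76

Earnings Tax: taxable = £10020.00
  £1423.80 + 26.8% × (£10020.00 − £10000.00) = £1423.80 + 26.8% × £20.00 = £1429.16
Supplemental (16.88% flat on bonus): 16.88% × £750.00 = £126.60
Total earnings tax: £1429.16 + £126.60 = £1555.76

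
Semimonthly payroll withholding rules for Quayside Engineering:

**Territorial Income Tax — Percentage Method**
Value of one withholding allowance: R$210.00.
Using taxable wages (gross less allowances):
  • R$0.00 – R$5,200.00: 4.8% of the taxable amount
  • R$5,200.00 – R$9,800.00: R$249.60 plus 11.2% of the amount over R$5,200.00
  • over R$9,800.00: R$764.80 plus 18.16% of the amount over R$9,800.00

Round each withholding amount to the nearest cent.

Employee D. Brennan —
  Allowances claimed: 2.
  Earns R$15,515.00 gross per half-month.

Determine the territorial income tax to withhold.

Territorial Income Tax: taxable = R$15,515.00 − 2×R$210.00 = R$15,095.00
  R$764.80 + 18.16% × (R$15,095.00 − R$9,800.00) = R$764.80 + 18.16% × R$5,295.00 = R$1,726.37

R$1,726.37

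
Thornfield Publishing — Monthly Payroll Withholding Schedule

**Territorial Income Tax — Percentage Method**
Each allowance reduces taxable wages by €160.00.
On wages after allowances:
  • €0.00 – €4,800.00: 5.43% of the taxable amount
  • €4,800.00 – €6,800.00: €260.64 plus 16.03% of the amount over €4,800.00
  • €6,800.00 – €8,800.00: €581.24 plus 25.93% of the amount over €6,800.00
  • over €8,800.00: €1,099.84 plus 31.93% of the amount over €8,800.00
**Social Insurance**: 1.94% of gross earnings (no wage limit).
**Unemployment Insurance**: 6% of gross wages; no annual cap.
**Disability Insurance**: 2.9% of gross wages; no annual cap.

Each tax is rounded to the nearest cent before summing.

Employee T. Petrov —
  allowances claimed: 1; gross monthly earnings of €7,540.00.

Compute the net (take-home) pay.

Territorial Income Tax: taxable = €7,540.00 − 1×€160.00 = €7,380.00
  €581.24 + 25.93% × (€7,380.00 − €6,800.00) = €581.24 + 25.93% × €580.00 = €731.63
Social Insurance: 1.94% × €7,540.00 = €146.28
Unemployment Insurance: 6% × €7,540.00 = €452.40
Disability Insurance: 2.9% × €7,540.00 = €218.66
Total withheld: €731.63 + €146.28 + €452.40 + €218.66 = €1,548.97
Net pay: €7,540.00 − €1,548.97 = €5,991.03

€5,991.03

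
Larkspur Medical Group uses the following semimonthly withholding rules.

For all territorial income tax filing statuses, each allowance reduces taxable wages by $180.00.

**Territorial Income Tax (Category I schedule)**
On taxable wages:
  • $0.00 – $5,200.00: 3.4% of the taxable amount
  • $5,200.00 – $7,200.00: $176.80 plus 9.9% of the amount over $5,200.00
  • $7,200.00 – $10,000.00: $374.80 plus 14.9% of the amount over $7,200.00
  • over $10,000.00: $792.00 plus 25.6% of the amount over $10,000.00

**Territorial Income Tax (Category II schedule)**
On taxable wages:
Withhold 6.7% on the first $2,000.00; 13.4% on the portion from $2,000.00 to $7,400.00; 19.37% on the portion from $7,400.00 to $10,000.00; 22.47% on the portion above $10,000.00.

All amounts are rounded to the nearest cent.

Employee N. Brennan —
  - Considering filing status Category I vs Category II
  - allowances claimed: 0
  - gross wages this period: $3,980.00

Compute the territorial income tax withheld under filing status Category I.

$135.32

Territorial Income Tax (Category I): taxable = $3,980.00
  3.4% × $3,980.00 = $135.32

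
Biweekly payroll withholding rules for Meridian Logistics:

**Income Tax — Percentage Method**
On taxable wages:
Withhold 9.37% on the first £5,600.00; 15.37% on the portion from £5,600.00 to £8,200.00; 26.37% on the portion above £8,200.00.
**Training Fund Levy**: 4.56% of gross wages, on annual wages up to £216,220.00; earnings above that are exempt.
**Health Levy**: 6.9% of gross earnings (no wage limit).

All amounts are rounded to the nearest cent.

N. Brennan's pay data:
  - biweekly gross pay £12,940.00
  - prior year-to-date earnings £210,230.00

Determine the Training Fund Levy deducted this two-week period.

£273.14

Training Fund Levy: cap £216,220.00 − YTD £210,230.00 = £5,990.00 subject; 4.56% × £5,990.00 = £273.14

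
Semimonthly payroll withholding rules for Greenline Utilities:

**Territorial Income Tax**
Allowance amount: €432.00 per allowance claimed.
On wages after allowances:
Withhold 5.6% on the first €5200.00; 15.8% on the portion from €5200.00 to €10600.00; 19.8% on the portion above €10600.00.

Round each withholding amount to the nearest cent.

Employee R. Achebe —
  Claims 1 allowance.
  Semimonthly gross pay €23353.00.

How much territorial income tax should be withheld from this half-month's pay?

Territorial Income Tax: taxable = €23353.00 − 1×€432.00 = €22921.00
  €1144.40 + 19.8% × (€22921.00 − €10600.00) = €1144.40 + 19.8% × €12321.00 = €3583.96

€3583.96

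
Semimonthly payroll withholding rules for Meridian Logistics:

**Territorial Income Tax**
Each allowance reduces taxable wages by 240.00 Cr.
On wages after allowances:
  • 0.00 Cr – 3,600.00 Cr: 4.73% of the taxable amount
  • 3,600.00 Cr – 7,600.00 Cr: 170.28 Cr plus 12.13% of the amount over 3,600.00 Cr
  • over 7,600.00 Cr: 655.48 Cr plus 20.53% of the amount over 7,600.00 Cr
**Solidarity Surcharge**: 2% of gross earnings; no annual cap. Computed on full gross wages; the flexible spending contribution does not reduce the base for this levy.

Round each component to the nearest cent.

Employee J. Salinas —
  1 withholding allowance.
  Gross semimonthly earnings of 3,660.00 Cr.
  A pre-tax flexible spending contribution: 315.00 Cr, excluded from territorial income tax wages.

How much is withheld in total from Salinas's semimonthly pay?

Territorial Income Tax: taxable = 3,660.00 Cr − 315.00 Cr − 1×240.00 Cr = 3,105.00 Cr
  4.73% × 3,105.00 Cr = 146.87 Cr
Solidarity Surcharge: 2% × 3,660.00 Cr = 73.20 Cr
Total: 146.87 Cr + 73.20 Cr = 220.07 Cr

220.07 Cr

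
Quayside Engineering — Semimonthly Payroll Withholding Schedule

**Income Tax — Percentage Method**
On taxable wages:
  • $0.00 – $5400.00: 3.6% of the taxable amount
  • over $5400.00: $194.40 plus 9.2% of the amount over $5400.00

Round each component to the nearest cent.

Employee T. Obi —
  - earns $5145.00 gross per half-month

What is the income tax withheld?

Income Tax: taxable = $5145.00
  3.6% × $5145.00 = $185.22

$185.22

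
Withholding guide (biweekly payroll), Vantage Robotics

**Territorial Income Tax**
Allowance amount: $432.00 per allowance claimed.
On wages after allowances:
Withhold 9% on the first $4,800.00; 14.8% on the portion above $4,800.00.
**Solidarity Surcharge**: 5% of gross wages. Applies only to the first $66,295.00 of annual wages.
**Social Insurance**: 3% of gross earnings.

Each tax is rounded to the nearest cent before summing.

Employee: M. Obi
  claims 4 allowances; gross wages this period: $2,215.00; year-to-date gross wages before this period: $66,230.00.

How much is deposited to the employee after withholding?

$2,101.47

Territorial Income Tax: taxable = $2,215.00 − 4×$432.00 = $487.00
  9% × $487.00 = $43.83
Solidarity Surcharge: cap $66,295.00 − YTD $66,230.00 = $65.00 subject; 5% × $65.00 = $3.25
Social Insurance: 3% × $2,215.00 = $66.45
Total withheld: $43.83 + $3.25 + $66.45 = $113.53
Net pay: $2,215.00 − $113.53 = $2,101.47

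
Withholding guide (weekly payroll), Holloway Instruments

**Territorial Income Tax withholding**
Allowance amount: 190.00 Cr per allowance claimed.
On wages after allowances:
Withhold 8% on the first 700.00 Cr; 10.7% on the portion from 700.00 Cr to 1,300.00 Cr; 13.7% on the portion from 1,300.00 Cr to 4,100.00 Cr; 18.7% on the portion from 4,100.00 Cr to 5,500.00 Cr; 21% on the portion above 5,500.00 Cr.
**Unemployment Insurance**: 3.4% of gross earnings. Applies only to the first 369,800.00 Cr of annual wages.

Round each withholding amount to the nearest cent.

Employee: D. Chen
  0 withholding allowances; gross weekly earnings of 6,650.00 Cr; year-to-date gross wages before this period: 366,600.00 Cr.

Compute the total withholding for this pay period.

1,115.90 Cr

Territorial Income Tax: taxable = 6,650.00 Cr
  765.60 Cr + 21% × (6,650.00 Cr − 5,500.00 Cr) = 765.60 Cr + 21% × 1,150.00 Cr = 1,007.10 Cr
Unemployment Insurance: cap 369,800.00 Cr − YTD 366,600.00 Cr = 3,200.00 Cr subject; 3.4% × 3,200.00 Cr = 108.80 Cr
Total: 1,007.10 Cr + 108.80 Cr = 1,115.90 Cr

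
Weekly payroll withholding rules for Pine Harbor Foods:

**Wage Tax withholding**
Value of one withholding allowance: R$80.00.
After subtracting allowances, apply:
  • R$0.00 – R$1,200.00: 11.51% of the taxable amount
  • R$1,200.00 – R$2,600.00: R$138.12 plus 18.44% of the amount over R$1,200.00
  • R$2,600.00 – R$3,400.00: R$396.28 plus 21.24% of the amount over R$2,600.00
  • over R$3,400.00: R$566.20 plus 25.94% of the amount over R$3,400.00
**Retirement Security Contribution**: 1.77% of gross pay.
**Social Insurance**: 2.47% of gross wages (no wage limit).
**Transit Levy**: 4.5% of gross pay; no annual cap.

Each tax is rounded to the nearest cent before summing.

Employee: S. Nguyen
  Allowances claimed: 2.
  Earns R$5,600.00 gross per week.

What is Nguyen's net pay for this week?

Wage Tax: taxable = R$5,600.00 − 2×R$80.00 = R$5,440.00
  R$566.20 + 25.94% × (R$5,440.00 − R$3,400.00) = R$566.20 + 25.94% × R$2,040.00 = R$1,095.38
Retirement Security Contribution: 1.77% × R$5,600.00 = R$99.12
Social Insurance: 2.47% × R$5,600.00 = R$138.32
Transit Levy: 4.5% × R$5,600.00 = R$252.00
Total withheld: R$1,095.38 + R$99.12 + R$138.32 + R$252.00 = R$1,584.82
Net pay: R$5,600.00 − R$1,584.82 = R$4,015.18

R$4,015.18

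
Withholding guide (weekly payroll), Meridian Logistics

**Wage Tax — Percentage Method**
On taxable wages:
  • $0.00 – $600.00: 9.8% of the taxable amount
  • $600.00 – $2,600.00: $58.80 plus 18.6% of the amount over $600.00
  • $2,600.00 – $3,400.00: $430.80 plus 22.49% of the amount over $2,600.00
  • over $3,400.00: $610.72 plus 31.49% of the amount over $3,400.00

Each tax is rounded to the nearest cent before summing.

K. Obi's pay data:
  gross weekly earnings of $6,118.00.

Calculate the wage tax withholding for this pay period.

Wage Tax: taxable = $6,118.00
  $610.72 + 31.49% × ($6,118.00 − $3,400.00) = $610.72 + 31.49% × $2,718.00 = $1,466.62

$1,466.62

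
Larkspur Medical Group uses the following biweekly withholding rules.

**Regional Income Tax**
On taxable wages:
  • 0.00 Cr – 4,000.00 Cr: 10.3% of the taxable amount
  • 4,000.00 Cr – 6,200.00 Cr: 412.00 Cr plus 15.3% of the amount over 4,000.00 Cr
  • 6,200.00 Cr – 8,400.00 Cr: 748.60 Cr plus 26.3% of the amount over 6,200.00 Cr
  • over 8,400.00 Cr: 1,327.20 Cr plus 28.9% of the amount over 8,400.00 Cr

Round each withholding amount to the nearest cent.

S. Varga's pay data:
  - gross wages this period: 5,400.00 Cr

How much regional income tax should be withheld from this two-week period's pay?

Regional Income Tax: taxable = 5,400.00 Cr
  412.00 Cr + 15.3% × (5,400.00 Cr − 4,000.00 Cr) = 412.00 Cr + 15.3% × 1,400.00 Cr = 626.20 Cr

626.20 Cr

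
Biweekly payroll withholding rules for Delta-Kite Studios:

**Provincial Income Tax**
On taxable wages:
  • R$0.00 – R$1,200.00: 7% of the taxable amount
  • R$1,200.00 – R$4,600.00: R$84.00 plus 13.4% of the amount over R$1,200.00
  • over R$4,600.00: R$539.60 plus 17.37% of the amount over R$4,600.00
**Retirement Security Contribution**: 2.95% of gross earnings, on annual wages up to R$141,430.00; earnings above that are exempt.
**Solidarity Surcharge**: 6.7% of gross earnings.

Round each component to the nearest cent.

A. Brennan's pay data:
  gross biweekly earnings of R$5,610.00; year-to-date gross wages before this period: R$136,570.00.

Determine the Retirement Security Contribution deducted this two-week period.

R$143.37

Retirement Security Contribution: cap R$141,430.00 − YTD R$136,570.00 = R$4,860.00 subject; 2.95% × R$4,860.00 = R$143.37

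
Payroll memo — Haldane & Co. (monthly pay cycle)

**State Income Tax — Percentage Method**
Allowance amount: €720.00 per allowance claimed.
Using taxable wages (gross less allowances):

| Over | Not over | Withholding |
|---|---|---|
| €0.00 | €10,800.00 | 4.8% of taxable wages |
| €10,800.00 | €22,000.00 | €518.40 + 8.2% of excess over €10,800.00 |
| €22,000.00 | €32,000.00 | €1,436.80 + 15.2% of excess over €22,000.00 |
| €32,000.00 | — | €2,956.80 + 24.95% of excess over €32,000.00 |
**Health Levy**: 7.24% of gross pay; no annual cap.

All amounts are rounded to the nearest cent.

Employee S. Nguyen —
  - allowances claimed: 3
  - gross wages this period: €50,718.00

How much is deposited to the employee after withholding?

€39,958.00

State Income Tax: taxable = €50,718.00 − 3×€720.00 = €48,558.00
  €2,956.80 + 24.95% × (€48,558.00 − €32,000.00) = €2,956.80 + 24.95% × €16,558.00 = €7,088.02
Health Levy: 7.24% × €50,718.00 = €3,671.98
Total withheld: €7,088.02 + €3,671.98 = €10,760.00
Net pay: €50,718.00 − €10,760.00 = €39,958.00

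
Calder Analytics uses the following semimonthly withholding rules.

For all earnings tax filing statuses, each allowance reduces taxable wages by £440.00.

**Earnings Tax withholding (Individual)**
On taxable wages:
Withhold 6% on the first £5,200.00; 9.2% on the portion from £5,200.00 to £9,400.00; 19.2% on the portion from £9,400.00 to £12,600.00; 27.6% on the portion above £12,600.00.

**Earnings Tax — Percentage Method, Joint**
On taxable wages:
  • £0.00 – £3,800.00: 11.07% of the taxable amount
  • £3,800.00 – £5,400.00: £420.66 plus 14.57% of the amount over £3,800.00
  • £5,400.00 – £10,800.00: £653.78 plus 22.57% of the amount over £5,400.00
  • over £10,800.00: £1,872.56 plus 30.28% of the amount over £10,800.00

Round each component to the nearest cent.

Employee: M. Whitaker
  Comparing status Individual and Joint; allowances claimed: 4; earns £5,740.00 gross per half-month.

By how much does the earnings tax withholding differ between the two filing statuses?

£208.09

Earnings Tax (Individual): taxable = £5,740.00 − 4×£440.00 = £3,980.00
  6% × £3,980.00 = £238.80
Earnings Tax (Joint): taxable = £5,740.00 − 4×£440.00 = £3,980.00
  £420.66 + 14.57% × (£3,980.00 − £3,800.00) = £420.66 + 14.57% × £180.00 = £446.89
Difference: |£238.80 − £446.89| = £208.09 (higher under Joint)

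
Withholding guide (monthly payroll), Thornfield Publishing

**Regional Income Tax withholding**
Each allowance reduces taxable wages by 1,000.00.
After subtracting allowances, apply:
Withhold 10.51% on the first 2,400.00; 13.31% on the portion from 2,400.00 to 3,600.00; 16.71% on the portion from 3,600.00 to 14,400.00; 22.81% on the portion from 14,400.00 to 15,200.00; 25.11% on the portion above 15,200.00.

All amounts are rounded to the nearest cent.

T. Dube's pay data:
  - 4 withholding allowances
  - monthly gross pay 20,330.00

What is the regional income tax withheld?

2,682.86

Regional Income Tax: taxable = 20,330.00 − 4×1,000.00 = 16,330.00
  2,399.12 + 25.11% × (16,330.00 − 15,200.00) = 2,399.12 + 25.11% × 1,130.00 = 2,682.86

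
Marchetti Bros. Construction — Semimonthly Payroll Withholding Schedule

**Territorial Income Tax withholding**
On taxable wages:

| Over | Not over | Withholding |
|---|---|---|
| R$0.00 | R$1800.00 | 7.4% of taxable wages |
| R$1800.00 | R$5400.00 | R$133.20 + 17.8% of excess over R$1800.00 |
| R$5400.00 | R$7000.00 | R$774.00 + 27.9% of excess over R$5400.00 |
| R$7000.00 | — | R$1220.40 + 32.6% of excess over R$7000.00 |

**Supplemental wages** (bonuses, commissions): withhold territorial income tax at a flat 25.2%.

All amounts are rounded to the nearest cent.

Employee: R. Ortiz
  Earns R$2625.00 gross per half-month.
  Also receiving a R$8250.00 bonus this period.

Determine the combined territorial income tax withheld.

R$2359.05

Territorial Income Tax: taxable = R$2625.00
  R$133.20 + 17.8% × (R$2625.00 − R$1800.00) = R$133.20 + 17.8% × R$825.00 = R$280.05
Supplemental (25.2% flat on bonus): 25.2% × R$8250.00 = R$2079.00
Total territorial income tax: R$280.05 + R$2079.00 = R$2359.05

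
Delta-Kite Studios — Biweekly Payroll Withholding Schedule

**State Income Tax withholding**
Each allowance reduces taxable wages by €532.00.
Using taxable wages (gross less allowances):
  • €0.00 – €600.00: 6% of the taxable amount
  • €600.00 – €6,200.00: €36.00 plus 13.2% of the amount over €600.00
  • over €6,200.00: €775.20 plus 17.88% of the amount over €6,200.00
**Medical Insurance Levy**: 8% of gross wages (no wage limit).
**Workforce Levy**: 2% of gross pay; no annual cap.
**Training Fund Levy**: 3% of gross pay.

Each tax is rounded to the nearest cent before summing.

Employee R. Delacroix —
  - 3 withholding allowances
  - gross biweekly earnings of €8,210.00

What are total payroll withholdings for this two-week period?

€1,916.52

State Income Tax: taxable = €8,210.00 − 3×€532.00 = €6,614.00
  €775.20 + 17.88% × (€6,614.00 − €6,200.00) = €775.20 + 17.88% × €414.00 = €849.22
Medical Insurance Levy: 8% × €8,210.00 = €656.80
Workforce Levy: 2% × €8,210.00 = €164.20
Training Fund Levy: 3% × €8,210.00 = €246.30
Total: €849.22 + €656.80 + €164.20 + €246.30 = €1,916.52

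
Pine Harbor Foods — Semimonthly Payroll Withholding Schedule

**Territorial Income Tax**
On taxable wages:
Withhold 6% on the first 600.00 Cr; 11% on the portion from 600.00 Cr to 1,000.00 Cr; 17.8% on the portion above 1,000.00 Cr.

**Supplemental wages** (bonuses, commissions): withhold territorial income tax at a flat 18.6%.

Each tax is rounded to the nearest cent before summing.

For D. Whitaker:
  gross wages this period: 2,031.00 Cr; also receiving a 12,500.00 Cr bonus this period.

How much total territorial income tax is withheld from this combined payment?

2,588.52 Cr

Territorial Income Tax: taxable = 2,031.00 Cr
  80.00 Cr + 17.8% × (2,031.00 Cr − 1,000.00 Cr) = 80.00 Cr + 17.8% × 1,031.00 Cr = 263.52 Cr
Supplemental (18.6% flat on bonus): 18.6% × 12,500.00 Cr = 2,325.00 Cr
Total territorial income tax: 263.52 Cr + 2,325.00 Cr = 2,588.52 Cr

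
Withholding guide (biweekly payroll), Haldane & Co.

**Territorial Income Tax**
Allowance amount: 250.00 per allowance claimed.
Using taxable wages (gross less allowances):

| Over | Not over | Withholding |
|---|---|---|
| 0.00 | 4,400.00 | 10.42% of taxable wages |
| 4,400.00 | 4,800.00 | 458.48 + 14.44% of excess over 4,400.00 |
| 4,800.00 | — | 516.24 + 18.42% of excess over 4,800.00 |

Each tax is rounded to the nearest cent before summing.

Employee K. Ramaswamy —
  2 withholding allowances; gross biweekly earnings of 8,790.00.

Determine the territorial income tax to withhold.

Territorial Income Tax: taxable = 8,790.00 − 2×250.00 = 8,290.00
  516.24 + 18.42% × (8,290.00 − 4,800.00) = 516.24 + 18.42% × 3,490.00 = 1,159.10

1,159.10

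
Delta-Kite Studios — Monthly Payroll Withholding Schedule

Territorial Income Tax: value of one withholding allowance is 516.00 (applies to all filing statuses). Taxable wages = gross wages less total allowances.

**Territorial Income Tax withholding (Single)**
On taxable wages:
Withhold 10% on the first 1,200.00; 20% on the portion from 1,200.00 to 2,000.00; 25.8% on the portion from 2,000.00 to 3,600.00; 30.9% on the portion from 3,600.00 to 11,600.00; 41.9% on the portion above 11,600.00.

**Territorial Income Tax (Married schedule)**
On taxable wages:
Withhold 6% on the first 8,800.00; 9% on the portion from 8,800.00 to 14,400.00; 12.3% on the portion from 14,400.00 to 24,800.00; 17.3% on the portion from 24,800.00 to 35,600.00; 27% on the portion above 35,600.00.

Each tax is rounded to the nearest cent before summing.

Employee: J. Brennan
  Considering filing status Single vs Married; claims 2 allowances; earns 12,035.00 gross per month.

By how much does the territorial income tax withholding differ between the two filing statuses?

Territorial Income Tax (Single): taxable = 12,035.00 − 2×516.00 = 11,003.00
  692.80 + 30.9% × (11,003.00 − 3,600.00) = 692.80 + 30.9% × 7,403.00 = 2,980.33
Territorial Income Tax (Married): taxable = 12,035.00 − 2×516.00 = 11,003.00
  528.00 + 9% × (11,003.00 − 8,800.00) = 528.00 + 9% × 2,203.00 = 726.27
Difference: |2,980.33 − 726.27| = 2,254.06 (higher under Single)

2,254.06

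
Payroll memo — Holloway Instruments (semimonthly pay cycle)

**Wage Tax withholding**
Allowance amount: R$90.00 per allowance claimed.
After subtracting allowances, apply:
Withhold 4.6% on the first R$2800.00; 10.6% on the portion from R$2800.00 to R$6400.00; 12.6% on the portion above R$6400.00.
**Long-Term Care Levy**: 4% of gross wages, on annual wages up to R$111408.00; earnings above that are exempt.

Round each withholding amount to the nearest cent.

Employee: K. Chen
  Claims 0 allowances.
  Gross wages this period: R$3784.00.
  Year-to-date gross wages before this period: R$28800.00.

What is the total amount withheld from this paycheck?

Wage Tax: taxable = R$3784.00
  R$128.80 + 10.6% × (R$3784.00 − R$2800.00) = R$128.80 + 10.6% × R$984.00 = R$233.10
Long-Term Care Levy: 4% × R$3784.00 = R$151.36
Total: R$233.10 + R$151.36 = R$384.46

R$384.46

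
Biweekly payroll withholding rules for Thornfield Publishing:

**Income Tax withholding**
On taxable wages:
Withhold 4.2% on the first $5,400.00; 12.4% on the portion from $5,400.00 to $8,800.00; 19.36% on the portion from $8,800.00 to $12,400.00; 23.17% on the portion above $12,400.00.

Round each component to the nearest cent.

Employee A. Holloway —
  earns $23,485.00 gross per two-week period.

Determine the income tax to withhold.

Income Tax: taxable = $23,485.00
  $1,345.36 + 23.17% × ($23,485.00 − $12,400.00) = $1,345.36 + 23.17% × $11,085.00 = $3,913.75

$3,913.75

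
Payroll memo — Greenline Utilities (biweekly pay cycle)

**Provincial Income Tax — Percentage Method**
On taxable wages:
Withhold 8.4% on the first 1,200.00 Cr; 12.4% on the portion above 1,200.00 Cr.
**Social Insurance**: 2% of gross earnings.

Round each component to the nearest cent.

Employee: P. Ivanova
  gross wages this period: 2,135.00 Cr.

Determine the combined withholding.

Provincial Income Tax: taxable = 2,135.00 Cr
  100.80 Cr + 12.4% × (2,135.00 Cr − 1,200.00 Cr) = 100.80 Cr + 12.4% × 935.00 Cr = 216.74 Cr
Social Insurance: 2% × 2,135.00 Cr = 42.70 Cr
Total: 216.74 Cr + 42.70 Cr = 259.44 Cr

259.44 Cr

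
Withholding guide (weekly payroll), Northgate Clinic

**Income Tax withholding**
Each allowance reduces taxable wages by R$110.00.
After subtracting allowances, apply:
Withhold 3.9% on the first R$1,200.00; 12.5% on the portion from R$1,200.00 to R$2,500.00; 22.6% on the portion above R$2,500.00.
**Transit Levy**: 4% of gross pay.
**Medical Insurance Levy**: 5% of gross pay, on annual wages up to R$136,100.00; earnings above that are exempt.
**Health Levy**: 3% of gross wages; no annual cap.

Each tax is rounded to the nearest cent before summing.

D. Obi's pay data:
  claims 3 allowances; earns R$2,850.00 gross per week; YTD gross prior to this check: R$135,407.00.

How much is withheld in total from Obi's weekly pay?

R$447.97

Income Tax: taxable = R$2,850.00 − 3×R$110.00 = R$2,520.00
  R$209.30 + 22.6% × (R$2,520.00 − R$2,500.00) = R$209.30 + 22.6% × R$20.00 = R$213.82
Transit Levy: 4% × R$2,850.00 = R$114.00
Medical Insurance Levy: cap R$136,100.00 − YTD R$135,407.00 = R$693.00 subject; 5% × R$693.00 = R$34.65
Health Levy: 3% × R$2,850.00 = R$85.50
Total: R$213.82 + R$114.00 + R$34.65 + R$85.50 = R$447.97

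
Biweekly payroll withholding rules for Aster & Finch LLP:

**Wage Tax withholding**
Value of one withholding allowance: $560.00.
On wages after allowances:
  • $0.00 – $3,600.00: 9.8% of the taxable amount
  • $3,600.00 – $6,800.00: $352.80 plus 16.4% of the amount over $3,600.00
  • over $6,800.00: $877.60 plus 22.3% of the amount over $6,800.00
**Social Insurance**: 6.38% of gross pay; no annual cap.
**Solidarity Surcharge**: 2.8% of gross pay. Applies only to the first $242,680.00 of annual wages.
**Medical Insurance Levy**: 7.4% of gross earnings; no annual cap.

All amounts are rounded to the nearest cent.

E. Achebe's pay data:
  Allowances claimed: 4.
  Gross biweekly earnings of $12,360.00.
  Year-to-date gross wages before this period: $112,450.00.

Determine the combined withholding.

$3,667.25

Wage Tax: taxable = $12,360.00 − 4×$560.00 = $10,120.00
  $877.60 + 22.3% × ($10,120.00 − $6,800.00) = $877.60 + 22.3% × $3,320.00 = $1,617.96
Social Insurance: 6.38% × $12,360.00 = $788.57
Solidarity Surcharge: 2.8% × $12,360.00 = $346.08
Medical Insurance Levy: 7.4% × $12,360.00 = $914.64
Total: $1,617.96 + $788.57 + $346.08 + $914.64 = $3,667.25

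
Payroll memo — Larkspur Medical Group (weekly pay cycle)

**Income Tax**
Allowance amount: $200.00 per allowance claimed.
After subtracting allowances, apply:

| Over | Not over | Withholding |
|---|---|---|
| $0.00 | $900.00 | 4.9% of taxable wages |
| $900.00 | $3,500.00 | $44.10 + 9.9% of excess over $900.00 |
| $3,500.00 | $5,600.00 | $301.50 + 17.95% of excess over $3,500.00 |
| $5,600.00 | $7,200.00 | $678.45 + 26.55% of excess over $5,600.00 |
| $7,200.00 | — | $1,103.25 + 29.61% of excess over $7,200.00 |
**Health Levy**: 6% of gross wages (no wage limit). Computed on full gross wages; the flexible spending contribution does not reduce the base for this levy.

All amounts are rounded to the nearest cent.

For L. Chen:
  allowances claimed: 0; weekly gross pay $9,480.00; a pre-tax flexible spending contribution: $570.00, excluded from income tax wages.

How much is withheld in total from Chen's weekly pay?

Income Tax: taxable = $9,480.00 − $570.00 = $8,910.00
  $1,103.25 + 29.61% × ($8,910.00 − $7,200.00) = $1,103.25 + 29.61% × $1,710.00 = $1,609.58
Health Levy: 6% × $9,480.00 = $568.80
Total: $1,609.58 + $568.80 = $2,178.38

$2,178.38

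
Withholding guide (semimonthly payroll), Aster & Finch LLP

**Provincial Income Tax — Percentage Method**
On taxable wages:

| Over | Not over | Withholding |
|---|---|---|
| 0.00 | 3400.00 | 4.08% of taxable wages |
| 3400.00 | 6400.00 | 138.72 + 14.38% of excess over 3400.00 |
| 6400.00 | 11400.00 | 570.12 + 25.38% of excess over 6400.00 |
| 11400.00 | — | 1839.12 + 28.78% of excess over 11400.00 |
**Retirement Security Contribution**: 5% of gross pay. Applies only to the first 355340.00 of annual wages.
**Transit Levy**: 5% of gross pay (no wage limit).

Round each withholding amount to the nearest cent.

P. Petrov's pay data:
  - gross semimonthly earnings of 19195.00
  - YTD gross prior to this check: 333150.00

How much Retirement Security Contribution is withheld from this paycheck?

Retirement Security Contribution: 5% × 19195.00 = 959.75

959.75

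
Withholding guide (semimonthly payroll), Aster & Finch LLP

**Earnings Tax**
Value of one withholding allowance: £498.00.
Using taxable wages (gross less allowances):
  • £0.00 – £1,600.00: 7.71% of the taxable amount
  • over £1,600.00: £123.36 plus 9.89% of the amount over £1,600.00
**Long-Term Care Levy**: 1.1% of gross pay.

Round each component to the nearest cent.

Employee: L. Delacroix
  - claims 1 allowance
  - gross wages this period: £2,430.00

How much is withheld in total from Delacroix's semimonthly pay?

Earnings Tax: taxable = £2,430.00 − 1×£498.00 = £1,932.00
  £123.36 + 9.89% × (£1,932.00 − £1,600.00) = £123.36 + 9.89% × £332.00 = £156.19
Long-Term Care Levy: 1.1% × £2,430.00 = £26.73
Total: £156.19 + £26.73 = £182.92

£182.92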